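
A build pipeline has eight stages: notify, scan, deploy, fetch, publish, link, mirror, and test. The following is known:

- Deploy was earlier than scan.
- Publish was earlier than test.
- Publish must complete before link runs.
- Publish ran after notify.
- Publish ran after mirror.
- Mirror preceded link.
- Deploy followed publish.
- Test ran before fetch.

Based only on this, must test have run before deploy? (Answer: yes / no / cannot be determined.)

No chain of stated constraints runs from test to deploy, and none runs from deploy to test either.
So the relative order of test and deploy is not fixed by the given facts.

cannot be determined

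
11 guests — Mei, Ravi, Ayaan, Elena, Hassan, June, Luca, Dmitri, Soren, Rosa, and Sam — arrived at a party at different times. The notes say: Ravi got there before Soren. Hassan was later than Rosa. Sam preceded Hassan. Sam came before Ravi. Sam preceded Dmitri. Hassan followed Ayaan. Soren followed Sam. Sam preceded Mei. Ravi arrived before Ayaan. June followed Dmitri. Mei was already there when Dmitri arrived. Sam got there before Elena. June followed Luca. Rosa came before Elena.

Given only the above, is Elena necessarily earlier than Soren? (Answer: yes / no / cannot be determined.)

No chain of stated constraints runs from Elena to Soren, and none runs from Soren to Elena either.
So the relative order of Elena and Soren is not fixed by the given facts.

cannot be determined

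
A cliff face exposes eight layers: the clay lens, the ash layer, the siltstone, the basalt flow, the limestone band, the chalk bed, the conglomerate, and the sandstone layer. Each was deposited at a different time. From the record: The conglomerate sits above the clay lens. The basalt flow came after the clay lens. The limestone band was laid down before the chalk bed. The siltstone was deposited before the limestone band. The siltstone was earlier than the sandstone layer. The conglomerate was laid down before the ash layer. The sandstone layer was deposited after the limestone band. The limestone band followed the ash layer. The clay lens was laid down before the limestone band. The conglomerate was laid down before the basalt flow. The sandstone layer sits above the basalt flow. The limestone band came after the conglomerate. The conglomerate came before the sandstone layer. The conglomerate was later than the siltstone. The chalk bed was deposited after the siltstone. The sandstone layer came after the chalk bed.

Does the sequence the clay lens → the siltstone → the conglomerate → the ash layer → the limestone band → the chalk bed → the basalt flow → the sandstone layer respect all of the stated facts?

yes

Check each stated constraint against the proposed order — e.g. the siltstone is ahead of the sandstone layer; the clay lens is ahead of the basalt flow. Every pair is in the required order; nothing is violated.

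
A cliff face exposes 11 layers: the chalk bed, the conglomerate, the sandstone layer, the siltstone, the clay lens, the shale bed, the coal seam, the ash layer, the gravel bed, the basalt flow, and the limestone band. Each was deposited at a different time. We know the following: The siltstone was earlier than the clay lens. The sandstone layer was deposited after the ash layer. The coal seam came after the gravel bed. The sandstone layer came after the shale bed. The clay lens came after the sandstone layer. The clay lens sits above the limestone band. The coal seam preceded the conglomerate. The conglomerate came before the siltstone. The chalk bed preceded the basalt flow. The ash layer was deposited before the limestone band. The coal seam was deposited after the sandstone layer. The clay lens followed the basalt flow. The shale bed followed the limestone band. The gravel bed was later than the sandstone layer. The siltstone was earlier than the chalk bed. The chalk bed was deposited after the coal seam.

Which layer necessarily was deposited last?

the clay lens

Every other layer has a chain of constraints placing it before the clay lens, so the clay lens is last.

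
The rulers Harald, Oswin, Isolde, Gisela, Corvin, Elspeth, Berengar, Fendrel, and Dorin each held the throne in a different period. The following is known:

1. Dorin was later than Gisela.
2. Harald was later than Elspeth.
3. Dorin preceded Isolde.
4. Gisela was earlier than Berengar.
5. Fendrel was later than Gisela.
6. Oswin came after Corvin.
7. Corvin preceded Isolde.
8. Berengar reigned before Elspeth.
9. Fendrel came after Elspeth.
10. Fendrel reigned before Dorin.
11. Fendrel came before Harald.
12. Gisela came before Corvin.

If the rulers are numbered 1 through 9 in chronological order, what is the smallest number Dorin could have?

5

Berengar, Elspeth, Fendrel, and Gisela must all come before Dorin — 4 forced predecessors.
Nothing else is forced ahead of Dorin, so their earliest slot is position 4 + 1 = 5.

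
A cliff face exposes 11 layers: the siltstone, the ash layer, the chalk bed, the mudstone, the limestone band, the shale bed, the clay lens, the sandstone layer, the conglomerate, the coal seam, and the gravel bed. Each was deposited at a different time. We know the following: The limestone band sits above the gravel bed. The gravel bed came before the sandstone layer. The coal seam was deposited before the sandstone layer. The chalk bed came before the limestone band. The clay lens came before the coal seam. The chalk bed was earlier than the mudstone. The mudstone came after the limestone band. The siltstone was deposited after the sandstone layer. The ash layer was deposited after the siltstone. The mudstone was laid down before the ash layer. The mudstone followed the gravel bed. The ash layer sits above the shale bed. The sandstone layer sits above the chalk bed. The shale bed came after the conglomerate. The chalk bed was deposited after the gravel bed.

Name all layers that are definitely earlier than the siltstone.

the chalk bed, the clay lens, the coal seam, the gravel bed, the sandstone layer

Directly stated before the siltstone: the sandstone layer.
The chalk bed reaches the siltstone via the chalk bed → the sandstone layer → the siltstone.
The clay lens reaches the siltstone via the clay lens → the coal seam → the sandstone layer → the siltstone.
The coal seam reaches the siltstone via the coal seam → the sandstone layer → the siltstone.
Likewise the gravel bed reaches the siltstone by chaining the stated constraints.
No chain forces the shale bed (or any of the others) ahead of the siltstone.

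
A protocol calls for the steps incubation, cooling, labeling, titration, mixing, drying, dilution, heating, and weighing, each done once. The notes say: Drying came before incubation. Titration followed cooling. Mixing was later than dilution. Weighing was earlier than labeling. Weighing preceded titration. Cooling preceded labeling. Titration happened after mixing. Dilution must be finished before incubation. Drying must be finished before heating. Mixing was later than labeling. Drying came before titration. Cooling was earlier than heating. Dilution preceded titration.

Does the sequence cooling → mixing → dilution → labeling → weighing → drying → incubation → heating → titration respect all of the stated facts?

The constraints require dilution before mixing, but in the proposed sequence mixing appears ahead of dilution. That one violation is enough.

no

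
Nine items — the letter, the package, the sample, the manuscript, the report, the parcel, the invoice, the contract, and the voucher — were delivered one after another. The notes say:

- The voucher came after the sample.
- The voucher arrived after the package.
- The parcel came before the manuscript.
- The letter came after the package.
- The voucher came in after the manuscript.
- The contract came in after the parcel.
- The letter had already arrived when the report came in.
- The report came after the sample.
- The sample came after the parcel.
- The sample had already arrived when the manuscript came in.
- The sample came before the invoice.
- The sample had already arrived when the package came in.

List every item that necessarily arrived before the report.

Directly stated before the report: the letter and the sample.
The package reaches the report via the package → the letter → the report.
The parcel reaches the report via the parcel → the sample → the report.
No chain forces the manuscript (or any of the others) ahead of the report.

the letter, the package, the parcel, the sample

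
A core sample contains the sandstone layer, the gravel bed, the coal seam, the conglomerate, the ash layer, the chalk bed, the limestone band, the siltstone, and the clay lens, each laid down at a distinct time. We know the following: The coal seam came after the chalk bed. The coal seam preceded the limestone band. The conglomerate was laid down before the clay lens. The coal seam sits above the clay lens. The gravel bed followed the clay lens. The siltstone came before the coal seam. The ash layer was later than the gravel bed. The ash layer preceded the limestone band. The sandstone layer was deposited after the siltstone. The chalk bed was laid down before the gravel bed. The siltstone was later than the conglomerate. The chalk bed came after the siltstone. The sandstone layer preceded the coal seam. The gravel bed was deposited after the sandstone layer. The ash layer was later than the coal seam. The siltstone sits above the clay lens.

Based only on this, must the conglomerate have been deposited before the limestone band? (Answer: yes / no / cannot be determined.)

Chain the constraints: the conglomerate → the siltstone → the coal seam → the limestone band. Each link is directly stated, so the conglomerate comes before the limestone band.

yes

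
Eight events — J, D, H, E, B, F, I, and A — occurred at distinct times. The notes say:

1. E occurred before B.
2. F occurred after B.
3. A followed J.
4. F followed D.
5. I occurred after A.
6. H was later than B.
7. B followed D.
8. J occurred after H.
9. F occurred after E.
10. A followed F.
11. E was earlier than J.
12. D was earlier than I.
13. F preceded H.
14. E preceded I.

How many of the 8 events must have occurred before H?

4

Directly stated before H: B and F.
D reaches H via D → B → H.
E reaches H via E → B → H.
No chain forces I (or any of the others) ahead of H.
That's B, D, E, and F — 4 in all.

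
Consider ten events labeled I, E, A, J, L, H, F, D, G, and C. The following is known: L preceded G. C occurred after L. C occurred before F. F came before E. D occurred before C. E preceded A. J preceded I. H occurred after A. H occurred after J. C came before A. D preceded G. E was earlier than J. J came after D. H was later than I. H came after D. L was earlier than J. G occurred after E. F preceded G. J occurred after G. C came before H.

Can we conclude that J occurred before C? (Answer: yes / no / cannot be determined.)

no

Tracing the constraints gives C → F → G → J, so C must come before J.
That means J cannot be before C.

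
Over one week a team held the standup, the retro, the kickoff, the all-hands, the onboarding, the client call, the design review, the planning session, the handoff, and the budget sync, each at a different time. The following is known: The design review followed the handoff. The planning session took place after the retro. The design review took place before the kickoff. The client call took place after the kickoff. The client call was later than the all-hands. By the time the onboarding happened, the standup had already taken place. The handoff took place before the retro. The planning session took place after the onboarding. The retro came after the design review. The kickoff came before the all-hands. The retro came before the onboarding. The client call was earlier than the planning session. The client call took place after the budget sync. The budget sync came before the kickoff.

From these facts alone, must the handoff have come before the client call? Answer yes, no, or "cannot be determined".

yes

Chain the constraints: the handoff → the design review → the kickoff → the client call. Each link is directly stated, so the handoff comes before the client call.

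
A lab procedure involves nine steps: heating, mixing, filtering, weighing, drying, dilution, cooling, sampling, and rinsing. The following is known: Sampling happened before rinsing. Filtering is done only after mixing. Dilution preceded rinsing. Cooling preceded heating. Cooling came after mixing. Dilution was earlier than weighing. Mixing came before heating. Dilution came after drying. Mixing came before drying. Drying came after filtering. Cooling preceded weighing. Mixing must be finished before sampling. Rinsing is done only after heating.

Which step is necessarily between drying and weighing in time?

dilution

Tracing the constraints gives drying → dilution → weighing, so dilution sits after drying and before weighing.
No other step is forced both after drying and before weighing.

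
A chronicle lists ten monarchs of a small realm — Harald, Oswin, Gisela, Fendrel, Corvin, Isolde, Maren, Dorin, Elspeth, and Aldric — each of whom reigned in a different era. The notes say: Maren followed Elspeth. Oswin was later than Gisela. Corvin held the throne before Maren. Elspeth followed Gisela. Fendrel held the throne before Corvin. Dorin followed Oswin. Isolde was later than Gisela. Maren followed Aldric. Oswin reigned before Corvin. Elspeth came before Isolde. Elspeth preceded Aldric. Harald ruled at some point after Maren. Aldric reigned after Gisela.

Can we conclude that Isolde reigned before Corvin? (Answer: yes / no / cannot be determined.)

No chain of stated constraints runs from Isolde to Corvin, and none runs from Corvin to Isolde either.
So the relative order of Isolde and Corvin is not fixed by the given facts.

cannot be determined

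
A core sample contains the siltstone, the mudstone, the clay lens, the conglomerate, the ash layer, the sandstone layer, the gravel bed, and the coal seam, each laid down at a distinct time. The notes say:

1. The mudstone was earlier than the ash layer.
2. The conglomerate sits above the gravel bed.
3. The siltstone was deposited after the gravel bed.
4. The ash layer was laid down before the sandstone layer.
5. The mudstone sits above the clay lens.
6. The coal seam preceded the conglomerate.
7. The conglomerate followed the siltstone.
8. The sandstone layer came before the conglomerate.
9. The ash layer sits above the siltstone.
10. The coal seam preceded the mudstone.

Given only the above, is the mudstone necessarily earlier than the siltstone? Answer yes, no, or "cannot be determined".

cannot be determined

No chain of stated constraints runs from the mudstone to the siltstone, and none runs from the siltstone to the mudstone either.
So the relative order of the mudstone and the siltstone is not fixed by the given facts.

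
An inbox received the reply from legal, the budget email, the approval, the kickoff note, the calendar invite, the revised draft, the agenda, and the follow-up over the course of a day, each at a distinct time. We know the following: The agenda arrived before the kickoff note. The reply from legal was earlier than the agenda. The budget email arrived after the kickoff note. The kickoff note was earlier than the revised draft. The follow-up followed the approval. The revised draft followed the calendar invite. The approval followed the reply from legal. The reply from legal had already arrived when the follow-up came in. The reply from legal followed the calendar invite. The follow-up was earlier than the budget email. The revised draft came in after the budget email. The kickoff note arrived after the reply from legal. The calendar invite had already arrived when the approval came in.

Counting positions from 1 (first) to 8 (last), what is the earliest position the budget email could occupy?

The agenda, the approval, the calendar invite, the follow-up, the kickoff note, and the reply from legal must all come before the budget email — 6 forced predecessors.
Nothing else is forced ahead of the budget email, so its earliest slot is position 6 + 1 = 7.

7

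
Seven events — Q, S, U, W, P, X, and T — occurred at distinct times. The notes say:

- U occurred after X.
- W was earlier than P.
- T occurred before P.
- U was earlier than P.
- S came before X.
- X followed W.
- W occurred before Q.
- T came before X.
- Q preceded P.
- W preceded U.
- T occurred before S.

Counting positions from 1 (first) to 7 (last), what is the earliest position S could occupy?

T must come before S — 1 forced predecessor.
Nothing else is forced ahead of S, so its earliest slot is position 1 + 1 = 2.

2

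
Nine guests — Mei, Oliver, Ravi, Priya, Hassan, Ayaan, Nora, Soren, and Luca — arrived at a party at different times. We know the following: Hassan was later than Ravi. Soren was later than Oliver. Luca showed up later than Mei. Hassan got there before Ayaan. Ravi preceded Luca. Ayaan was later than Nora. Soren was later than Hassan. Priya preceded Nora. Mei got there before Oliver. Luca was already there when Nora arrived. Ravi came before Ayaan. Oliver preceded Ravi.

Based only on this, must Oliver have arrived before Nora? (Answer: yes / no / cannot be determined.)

yes

Chain the constraints: Oliver → Ravi → Luca → Nora. Each link is directly stated, so Oliver comes before Nora.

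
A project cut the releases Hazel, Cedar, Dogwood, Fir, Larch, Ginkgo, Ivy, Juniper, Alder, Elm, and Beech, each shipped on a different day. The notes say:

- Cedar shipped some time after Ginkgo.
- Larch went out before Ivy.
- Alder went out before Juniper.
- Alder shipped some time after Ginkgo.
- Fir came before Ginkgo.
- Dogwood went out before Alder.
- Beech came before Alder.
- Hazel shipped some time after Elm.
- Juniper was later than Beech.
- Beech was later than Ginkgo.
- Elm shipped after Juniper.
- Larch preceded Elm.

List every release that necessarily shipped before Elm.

Directly stated before Elm: Juniper and Larch.
Alder reaches Elm via Alder → Juniper → Elm.
Beech reaches Elm via Beech → Juniper → Elm.
Dogwood reaches Elm via Dogwood → Alder → Juniper → Elm.
Likewise Fir and Ginkgo each reach Elm by chaining the stated constraints.
No chain forces Hazel (or any of the others) ahead of Elm.

Alder, Beech, Dogwood, Fir, Ginkgo, Juniper, Larch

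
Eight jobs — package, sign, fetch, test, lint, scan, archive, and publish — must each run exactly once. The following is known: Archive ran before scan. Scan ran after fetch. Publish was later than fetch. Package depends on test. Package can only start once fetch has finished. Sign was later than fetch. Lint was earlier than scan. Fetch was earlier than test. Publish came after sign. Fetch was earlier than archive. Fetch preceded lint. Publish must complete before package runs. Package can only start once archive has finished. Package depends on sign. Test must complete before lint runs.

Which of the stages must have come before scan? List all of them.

archive, fetch, lint, test

Directly stated before scan: archive, fetch, and lint.
Test reaches scan via test → lint → scan.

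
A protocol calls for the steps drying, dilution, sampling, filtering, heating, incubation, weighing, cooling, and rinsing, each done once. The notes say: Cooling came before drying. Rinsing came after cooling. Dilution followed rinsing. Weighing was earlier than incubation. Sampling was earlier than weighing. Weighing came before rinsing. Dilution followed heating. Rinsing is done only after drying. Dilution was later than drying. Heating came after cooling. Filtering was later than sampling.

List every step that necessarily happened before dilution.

cooling, drying, heating, rinsing, sampling, weighing

Directly stated before dilution: drying, heating, and rinsing.
Cooling reaches dilution via cooling → rinsing → dilution.
Sampling reaches dilution via sampling → weighing → rinsing → dilution.
Weighing reaches dilution via weighing → rinsing → dilution.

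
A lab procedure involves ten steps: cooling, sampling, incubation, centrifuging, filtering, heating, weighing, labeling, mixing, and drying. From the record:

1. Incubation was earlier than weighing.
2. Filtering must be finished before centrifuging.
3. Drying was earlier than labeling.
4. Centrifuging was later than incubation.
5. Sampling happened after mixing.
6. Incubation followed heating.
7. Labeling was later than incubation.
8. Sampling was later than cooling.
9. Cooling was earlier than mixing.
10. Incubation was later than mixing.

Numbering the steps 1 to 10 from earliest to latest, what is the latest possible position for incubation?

Incubation must come before centrifuging, labeling, and weighing — 3 steps forced after it.
Everything else can be placed before incubation in some valid order, so incubation can sit as late as position 10 − 3 = 7.

7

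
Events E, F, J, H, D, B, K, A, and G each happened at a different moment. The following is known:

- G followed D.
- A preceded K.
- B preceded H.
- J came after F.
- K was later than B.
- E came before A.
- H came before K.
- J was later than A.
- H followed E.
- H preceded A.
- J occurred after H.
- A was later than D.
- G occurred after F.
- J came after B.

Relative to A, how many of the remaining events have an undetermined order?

2

Forced before A: B, D, E, and H; forced after A: J and K.
That leaves F and G with no forced order relative to A — 2.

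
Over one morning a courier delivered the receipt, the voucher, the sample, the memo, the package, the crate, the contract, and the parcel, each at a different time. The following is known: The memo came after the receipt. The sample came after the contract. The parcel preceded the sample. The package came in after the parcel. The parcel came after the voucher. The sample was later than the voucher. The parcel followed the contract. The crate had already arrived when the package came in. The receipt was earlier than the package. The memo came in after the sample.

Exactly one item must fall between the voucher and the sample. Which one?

Tracing the constraints gives the voucher → the parcel → the sample, so the parcel sits after the voucher and before the sample.
No other item is forced both after the voucher and before the sample.

the parcel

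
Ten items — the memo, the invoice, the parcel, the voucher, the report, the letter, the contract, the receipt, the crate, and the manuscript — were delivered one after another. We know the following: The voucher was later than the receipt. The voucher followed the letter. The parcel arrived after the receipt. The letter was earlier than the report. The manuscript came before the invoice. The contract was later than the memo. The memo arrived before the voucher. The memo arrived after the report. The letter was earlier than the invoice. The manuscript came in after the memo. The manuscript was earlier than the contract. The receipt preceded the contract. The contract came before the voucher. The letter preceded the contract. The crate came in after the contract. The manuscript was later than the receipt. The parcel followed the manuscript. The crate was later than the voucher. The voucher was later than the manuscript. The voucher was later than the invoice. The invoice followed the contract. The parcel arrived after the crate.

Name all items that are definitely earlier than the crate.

the contract, the invoice, the letter, the manuscript, the memo, the receipt, the report, the voucher

Directly stated before the crate: the contract and the voucher.
The invoice reaches the crate via the invoice → the voucher → the crate.
The letter reaches the crate via the letter → the contract → the crate.
The manuscript reaches the crate via the manuscript → the contract → the crate.
Likewise the memo, the receipt, and the report each reach the crate by chaining the stated constraints.
No chain forces the parcel ahead of the crate.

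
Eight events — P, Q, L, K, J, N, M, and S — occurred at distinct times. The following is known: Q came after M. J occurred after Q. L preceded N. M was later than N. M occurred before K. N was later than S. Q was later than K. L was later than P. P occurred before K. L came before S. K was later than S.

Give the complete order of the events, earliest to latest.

The constraints fix every adjacent pair, so only one ordering works:
P → L → S → N → M → K → Q → J.

P, L, S, N, M, K, Q, J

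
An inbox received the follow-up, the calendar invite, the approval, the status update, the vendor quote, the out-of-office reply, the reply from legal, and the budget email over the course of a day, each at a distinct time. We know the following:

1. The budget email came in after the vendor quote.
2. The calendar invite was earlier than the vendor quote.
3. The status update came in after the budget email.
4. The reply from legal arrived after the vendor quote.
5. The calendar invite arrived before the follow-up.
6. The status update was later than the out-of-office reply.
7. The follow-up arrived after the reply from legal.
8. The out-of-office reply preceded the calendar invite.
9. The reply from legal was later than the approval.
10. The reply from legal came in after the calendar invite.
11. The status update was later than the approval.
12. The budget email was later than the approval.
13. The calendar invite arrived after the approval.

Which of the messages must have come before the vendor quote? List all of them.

the approval, the calendar invite, the out-of-office reply

Directly stated before the vendor quote: the calendar invite.
The approval reaches the vendor quote via the approval → the calendar invite → the vendor quote.
The out-of-office reply reaches the vendor quote via the out-of-office reply → the calendar invite → the vendor quote.
No chain forces the status update (or any of the others) ahead of the vendor quote.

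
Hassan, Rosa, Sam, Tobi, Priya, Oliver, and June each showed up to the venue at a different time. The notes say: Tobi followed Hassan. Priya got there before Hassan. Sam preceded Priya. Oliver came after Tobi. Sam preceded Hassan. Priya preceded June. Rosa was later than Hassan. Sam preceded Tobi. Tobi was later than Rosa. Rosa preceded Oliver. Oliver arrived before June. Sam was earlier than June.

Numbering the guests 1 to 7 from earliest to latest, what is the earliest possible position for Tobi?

Hassan, Priya, Rosa, and Sam must all come before Tobi — 4 forced predecessors.
Nothing else is forced ahead of Tobi, so their earliest slot is position 4 + 1 = 5.

5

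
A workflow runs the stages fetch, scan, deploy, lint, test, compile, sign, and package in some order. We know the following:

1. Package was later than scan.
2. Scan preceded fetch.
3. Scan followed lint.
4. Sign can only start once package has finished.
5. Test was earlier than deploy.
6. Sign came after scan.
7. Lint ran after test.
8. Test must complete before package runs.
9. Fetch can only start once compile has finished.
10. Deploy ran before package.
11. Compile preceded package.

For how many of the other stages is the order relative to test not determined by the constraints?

Forced after test: deploy, fetch, lint, package, scan, and sign.
That leaves compile with no forced order relative to test — 1.

1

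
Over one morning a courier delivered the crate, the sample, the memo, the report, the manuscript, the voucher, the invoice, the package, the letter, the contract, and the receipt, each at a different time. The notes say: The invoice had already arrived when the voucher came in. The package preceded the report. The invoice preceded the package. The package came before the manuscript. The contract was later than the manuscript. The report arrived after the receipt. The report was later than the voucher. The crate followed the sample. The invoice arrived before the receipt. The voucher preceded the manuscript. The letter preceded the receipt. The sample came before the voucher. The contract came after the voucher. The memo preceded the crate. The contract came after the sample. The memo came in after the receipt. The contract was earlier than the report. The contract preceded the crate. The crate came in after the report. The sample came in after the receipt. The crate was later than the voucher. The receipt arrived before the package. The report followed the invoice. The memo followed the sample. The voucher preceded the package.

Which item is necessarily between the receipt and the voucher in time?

Tracing the constraints gives the receipt → the sample → the voucher, so the sample sits after the receipt and before the voucher.
No other item is forced both after the receipt and before the voucher.

the sample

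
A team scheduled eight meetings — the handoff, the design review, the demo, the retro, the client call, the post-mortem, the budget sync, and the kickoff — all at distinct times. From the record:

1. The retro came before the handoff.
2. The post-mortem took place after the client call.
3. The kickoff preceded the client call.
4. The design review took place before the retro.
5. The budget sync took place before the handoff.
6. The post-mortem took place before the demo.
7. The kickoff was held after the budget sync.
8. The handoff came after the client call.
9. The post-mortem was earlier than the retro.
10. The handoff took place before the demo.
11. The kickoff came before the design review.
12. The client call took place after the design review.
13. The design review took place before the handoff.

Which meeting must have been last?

Every other meeting has a chain of constraints placing it before the demo, so the demo is last.

the demo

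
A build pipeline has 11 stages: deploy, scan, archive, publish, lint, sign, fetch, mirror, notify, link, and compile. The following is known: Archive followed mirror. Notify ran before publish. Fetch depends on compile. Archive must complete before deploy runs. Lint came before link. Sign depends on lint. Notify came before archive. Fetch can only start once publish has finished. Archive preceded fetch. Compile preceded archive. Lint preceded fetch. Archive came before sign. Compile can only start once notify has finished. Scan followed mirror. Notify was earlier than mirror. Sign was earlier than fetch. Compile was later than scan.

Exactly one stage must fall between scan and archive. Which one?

compile

Tracing the constraints gives scan → compile → archive, so compile sits after scan and before archive.
No other stage is forced both after scan and before archive.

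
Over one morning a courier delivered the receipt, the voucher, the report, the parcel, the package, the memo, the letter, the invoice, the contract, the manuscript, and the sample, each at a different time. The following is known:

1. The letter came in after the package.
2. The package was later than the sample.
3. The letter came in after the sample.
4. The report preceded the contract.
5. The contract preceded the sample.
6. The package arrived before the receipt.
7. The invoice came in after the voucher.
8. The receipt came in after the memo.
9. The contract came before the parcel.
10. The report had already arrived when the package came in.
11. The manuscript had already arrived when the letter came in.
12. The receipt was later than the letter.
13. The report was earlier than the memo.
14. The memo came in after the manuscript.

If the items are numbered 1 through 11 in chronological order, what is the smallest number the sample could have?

3

The contract and the report must both come before the sample — 2 forced predecessors.
Nothing else is forced ahead of the sample, so its earliest slot is position 2 + 1 = 3.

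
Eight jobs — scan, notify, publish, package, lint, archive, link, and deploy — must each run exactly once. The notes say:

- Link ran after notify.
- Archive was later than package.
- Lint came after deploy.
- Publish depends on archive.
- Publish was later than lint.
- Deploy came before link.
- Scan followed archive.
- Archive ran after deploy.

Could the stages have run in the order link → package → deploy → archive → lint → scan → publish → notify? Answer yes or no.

The constraints require notify before link, but in the proposed sequence link appears ahead of notify. That one violation is enough.

no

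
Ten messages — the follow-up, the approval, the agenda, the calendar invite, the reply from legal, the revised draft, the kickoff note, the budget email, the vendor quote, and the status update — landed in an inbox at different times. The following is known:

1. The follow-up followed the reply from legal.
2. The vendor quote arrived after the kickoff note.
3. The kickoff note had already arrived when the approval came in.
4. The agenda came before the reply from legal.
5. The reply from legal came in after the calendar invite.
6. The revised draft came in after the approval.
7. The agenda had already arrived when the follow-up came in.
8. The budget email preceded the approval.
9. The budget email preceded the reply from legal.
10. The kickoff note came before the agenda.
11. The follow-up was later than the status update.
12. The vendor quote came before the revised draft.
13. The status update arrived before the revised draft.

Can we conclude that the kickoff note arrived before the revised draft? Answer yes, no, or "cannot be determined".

yes

Chain the constraints: the kickoff note → the approval → the revised draft. Each link is directly stated, so the kickoff note comes before the revised draft.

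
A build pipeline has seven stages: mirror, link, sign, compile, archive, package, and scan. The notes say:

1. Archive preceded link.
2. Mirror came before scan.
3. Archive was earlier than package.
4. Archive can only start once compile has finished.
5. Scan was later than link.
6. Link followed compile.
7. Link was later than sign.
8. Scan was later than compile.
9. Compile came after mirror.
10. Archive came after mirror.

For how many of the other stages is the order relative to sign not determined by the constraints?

4

Forced after sign: link and scan.
That leaves archive, compile, mirror, and package with no forced order relative to sign — 4.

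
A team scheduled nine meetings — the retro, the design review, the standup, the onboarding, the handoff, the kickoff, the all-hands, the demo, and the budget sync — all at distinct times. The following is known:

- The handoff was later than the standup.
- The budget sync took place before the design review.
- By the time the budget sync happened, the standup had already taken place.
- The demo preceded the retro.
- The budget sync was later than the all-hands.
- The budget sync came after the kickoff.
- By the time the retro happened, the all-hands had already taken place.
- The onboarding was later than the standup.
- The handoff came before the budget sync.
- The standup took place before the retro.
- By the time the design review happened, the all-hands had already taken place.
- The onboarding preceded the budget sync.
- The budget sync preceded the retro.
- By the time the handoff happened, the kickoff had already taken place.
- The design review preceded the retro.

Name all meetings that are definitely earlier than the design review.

the all-hands, the budget sync, the handoff, the kickoff, the onboarding, the standup

Directly stated before the design review: the all-hands and the budget sync.
The handoff reaches the design review via the handoff → the budget sync → the design review.
The kickoff reaches the design review via the kickoff → the budget sync → the design review.
The onboarding reaches the design review via the onboarding → the budget sync → the design review.
Likewise the standup reaches the design review by chaining the stated constraints.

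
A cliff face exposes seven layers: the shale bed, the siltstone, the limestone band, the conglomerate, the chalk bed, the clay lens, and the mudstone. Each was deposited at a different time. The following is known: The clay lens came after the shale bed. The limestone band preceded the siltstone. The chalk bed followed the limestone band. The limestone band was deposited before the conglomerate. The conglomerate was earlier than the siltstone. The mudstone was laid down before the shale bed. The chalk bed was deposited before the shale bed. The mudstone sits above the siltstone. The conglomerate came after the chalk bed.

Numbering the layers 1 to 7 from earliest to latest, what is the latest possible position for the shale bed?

6

The shale bed must come before the clay lens — 1 layer forced after it.
Everything else can be placed before the shale bed in some valid order, so the shale bed can sit as late as position 7 − 1 = 6.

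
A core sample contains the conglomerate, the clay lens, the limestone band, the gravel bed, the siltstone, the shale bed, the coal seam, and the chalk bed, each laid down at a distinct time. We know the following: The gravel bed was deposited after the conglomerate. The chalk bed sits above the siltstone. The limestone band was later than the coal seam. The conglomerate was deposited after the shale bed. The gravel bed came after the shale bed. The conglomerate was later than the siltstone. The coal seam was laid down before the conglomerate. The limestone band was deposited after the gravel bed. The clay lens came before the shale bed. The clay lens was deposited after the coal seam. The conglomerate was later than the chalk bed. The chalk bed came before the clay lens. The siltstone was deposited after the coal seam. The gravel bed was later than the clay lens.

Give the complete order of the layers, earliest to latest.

the coal seam, the siltstone, the chalk bed, the clay lens, the shale bed, the conglomerate, the gravel bed, the limestone band

The constraints fix every adjacent pair, so only one ordering works:
the coal seam → the siltstone → the chalk bed → the clay lens → the shale bed → the conglomerate → the gravel bed → the limestone band.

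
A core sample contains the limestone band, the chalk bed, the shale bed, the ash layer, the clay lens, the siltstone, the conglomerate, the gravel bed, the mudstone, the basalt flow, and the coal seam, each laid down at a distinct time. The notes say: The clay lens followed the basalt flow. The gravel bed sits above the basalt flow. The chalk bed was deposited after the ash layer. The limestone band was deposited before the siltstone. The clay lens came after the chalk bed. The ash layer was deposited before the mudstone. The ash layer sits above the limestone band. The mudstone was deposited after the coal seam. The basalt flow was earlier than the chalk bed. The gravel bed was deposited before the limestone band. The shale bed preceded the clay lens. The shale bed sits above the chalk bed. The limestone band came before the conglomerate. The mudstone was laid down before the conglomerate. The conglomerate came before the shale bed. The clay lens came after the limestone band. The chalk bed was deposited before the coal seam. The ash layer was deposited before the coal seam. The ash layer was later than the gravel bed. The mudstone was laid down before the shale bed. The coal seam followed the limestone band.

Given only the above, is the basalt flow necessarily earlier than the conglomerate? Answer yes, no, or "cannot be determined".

Chain the constraints: the basalt flow → the gravel bed → the limestone band → the conglomerate. Each link is directly stated, so the basalt flow comes before the conglomerate.

yes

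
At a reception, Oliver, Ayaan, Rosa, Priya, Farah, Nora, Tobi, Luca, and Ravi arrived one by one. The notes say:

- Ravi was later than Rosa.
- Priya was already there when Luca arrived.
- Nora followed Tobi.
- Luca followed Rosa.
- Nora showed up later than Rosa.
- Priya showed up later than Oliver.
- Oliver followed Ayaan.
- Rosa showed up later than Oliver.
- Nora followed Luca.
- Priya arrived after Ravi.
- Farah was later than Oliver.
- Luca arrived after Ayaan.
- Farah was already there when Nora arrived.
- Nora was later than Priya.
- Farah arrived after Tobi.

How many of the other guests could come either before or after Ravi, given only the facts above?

Forced before Ravi: Ayaan, Oliver, and Rosa; forced after Ravi: Luca, Nora, and Priya.
That leaves Farah and Tobi with no forced order relative to Ravi — 2.

2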